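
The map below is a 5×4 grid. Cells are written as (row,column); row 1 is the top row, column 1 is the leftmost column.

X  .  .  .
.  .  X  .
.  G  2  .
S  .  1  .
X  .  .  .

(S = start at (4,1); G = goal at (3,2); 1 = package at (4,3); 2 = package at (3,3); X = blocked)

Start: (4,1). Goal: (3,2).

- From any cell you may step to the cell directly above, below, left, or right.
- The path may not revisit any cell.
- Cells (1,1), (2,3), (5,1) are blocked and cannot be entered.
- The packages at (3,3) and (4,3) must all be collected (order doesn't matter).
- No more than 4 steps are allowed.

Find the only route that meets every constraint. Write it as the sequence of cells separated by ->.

(4,1) -> (4,2) -> (4,3) -> (3,3) -> (3,2)

The 4-move cap with required stops at (3,3), (4,3) leaves no slack for detours.
Route from (4,1): 2× right (reaching (4,3)), up to (3,3), left to (3,2) — 4 moves in all.
Check: all required cells visited; 4 ≤ 4 moves.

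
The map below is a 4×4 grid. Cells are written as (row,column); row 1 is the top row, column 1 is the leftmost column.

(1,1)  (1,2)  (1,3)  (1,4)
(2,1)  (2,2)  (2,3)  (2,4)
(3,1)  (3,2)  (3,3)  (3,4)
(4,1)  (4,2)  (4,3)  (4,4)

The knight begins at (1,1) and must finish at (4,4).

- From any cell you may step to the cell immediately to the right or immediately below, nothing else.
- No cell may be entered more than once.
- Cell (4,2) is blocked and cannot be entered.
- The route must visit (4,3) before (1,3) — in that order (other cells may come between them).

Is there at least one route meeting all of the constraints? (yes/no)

(1,3) lies above (4,3), so going from (4,3) to (1,3) would need an upward move — but moves only go right/down, so (4,3) cannot be visited before (1,3).

no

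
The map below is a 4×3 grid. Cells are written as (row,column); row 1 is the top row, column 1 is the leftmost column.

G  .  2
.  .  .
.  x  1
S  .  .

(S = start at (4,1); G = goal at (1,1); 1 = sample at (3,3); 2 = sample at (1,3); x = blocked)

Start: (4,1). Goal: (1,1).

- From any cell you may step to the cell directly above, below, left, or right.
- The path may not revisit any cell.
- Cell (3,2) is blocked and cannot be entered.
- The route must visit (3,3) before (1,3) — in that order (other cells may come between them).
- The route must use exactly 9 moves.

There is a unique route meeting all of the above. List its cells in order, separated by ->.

(4,1) -> (4,2) -> (4,3) -> (3,3) -> (2,3) -> (1,3) -> (1,2) -> (2,2) -> (2,1) -> (1,1)

The waypoints must appear in the order (3,3), (1,3), with no cell reused.
Route from (4,1): right 2 to (4,3), up 3 to (1,3), left 1 to (1,2), down 1 to (2,2), left 1 to (2,1), up 1 to (1,1) — 9 moves in all.
Check: order respected (1 at step 3, 2 at step 5); 9 moves as required.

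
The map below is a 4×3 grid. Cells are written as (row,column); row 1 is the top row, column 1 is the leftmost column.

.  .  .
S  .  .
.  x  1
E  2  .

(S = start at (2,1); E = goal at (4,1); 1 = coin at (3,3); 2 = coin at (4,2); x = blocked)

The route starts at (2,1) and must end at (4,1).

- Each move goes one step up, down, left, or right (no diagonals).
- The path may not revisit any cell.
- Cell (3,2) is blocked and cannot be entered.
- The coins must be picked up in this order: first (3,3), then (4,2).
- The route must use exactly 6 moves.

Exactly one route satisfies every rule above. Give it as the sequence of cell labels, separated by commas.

(2,1), (2,2), (2,3), (3,3), (4,3), (4,2), (4,1)

The waypoints must appear in the order (3,3), (4,2), with no cell reused.
Route from (2,1): 2× right (reaching (2,3)), 2× down (reaching (4,3)), 2× left (reaching (4,1)) — 6 moves in all.
Check: order respected (1 at step 3, 2 at step 5); 6 moves as required.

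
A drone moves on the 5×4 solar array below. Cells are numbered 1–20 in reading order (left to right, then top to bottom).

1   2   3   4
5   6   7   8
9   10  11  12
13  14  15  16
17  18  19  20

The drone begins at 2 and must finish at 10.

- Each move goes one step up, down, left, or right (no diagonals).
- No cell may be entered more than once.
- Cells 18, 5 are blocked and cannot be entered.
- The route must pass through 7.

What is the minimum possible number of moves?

Any route passes through 7 somewhere between 2 and 10. Summing Manhattan distances along the two legs (2 → 7 → 10) gives a lower bound of 2 + 2 = 4 moves.
A route of 4 moves achieves this: 2 → 6 → 7 → 11 → 10.
Since 4 matches the lower bound, it is optimal.

4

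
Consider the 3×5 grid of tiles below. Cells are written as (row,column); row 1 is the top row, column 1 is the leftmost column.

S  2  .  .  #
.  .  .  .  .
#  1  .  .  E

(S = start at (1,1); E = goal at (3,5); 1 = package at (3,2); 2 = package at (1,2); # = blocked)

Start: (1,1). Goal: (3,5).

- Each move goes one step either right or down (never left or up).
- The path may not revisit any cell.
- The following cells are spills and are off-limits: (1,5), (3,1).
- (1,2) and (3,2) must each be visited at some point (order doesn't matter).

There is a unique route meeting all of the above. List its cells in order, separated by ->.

Moves only go right or down, so the column and row indices never decrease.
Route from (1,1): right to (1,2), 2× down (reaching (3,2)), 3× right (reaching (3,5)) — 6 moves in all.
Check: all required cells visited.

(1,1) -> (1,2) -> (2,2) -> (3,2) -> (3,3) -> (3,4) -> (3,5)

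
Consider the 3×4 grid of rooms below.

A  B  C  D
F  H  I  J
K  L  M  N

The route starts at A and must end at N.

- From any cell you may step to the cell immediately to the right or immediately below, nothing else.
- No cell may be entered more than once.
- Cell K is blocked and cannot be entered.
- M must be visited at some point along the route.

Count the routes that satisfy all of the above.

A right/down-only route from A to N makes exactly 2 down-moves and 3 right-moves in some order.
With no other constraints that would be C(5,2) = 10 routes.
Split at M and multiply the segment counts (each segment already excludes blocked cells): A→M: 5; M→N: 1; product = 5.
That gives 5 routes.

5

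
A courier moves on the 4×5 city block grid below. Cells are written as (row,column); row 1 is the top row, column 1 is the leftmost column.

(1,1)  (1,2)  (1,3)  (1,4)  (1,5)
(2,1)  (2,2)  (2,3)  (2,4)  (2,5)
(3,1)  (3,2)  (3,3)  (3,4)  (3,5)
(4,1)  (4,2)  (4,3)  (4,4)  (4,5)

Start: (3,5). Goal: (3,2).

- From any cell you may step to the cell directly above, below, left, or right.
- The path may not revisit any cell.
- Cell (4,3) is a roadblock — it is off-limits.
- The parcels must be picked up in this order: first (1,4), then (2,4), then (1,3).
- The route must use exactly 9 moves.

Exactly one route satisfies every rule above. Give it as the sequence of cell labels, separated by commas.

The waypoints must appear in the order (1,4), (2,4), (1,3), with no cell reused.
Route from (3,5): up 2 to (1,5), left 1 to (1,4), down 1 to (2,4), left 1 to (2,3), up 1 to (1,3), left 1 to (1,2), down 2 to (3,2) — 9 moves in all.
Check: order respected ((1,4) at step 3, (2,4) at step 4, (1,3) at step 6); 9 moves as required.

(3,5), (2,5), (1,5), (1,4), (2,4), (2,3), (1,3), (1,2), (2,2), (3,2)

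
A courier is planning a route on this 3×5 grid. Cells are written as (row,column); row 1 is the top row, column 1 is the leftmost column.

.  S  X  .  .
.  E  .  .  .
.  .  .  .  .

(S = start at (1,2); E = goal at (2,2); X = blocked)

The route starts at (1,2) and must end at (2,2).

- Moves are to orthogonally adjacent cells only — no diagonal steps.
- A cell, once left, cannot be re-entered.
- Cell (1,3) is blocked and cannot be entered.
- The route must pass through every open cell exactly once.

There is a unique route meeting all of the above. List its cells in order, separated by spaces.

Need to visit all 14 open cells exactly once, starting at (1,2) and ending at (2,2).
Cell (1,4) has only two open neighbours ((2,4) and (1,5)), so the path must pass straight through it: one of those is the cell it's entered from and the other is where it exits.
Route from (1,2): left 1 to (1,1), down 2 to (3,1), right 4 to (3,5), up 2 to (1,5), left 1 to (1,4), down 1 to (2,4), left 2 to (2,2) — 13 moves in all.
Check: all 14 open cells covered.

(1,2) (1,1) (2,1) (3,1) (3,2) (3,3) (3,4) (3,5) (2,5) (1,5) (1,4) (2,4) (2,3) (2,2)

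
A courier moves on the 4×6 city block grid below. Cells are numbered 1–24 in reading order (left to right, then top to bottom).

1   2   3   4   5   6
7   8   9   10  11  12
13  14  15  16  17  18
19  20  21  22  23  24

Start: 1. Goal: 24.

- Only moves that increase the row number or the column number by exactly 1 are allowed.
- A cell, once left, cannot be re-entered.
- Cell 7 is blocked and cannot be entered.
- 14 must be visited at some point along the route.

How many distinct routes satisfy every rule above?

A right/down-only route from 1 to 24 makes exactly 3 down-moves and 5 right-moves in some order.
With no other constraints that would be C(8,3) = 56 routes.
Split at 14 and multiply the segment counts (each segment already excludes blocked cells): 1→14: 1; 14→24: 5; product = 5.
That gives 5 routes.

5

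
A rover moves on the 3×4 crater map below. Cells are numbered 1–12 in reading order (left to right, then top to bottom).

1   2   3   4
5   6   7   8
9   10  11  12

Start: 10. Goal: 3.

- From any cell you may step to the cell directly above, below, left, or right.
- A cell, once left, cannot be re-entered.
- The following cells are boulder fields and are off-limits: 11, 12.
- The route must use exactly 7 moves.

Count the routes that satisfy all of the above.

Need simple routes of exactly 7 moves from 10 to 3 (Manhattan distance 3, so 2 moves are spent on a detour and 2 undoing it).
Enumerating: 10 9 5 1 2 6 7 3 | 10 9 5 6 7 8 4 3.
That gives 2 routes.

2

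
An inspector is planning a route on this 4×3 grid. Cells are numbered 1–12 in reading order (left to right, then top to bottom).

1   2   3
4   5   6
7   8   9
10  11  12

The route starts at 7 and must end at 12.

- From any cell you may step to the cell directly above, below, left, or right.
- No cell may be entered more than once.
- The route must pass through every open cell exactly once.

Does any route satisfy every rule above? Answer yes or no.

One route that works: 7 → 10 → 11 → 8 → 5 → 4 → 1 → 2 → 3 → 6 → 9 → 12.

yes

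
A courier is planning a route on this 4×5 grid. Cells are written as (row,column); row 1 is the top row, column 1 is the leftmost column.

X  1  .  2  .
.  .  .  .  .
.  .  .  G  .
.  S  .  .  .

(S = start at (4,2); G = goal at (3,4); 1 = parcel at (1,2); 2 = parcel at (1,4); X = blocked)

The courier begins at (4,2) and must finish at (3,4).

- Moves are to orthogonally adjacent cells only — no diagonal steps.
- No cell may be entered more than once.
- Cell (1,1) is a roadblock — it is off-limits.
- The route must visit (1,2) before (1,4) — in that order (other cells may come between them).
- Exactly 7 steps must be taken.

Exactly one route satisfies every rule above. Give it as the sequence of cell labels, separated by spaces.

(4,2) (3,2) (2,2) (1,2) (1,3) (1,4) (2,4) (3,4)

The waypoints must appear in the order (1,2), (1,4), with no cell reused.
Route from (4,2): 3× up (reaching (1,2)), 2× right (reaching (1,4)), 2× down (reaching (3,4)) — 7 moves in all.
Check: order respected (1 at step 3, 2 at step 5); 7 moves as required.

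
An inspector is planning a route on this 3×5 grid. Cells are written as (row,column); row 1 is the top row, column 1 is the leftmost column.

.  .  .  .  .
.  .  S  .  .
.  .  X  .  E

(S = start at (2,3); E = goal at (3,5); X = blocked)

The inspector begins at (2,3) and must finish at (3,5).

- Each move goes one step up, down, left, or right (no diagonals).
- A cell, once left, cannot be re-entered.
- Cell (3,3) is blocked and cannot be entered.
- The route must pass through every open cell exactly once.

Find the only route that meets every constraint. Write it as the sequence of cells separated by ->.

Need to visit all 14 open cells exactly once, starting at (2,3) and ending at (3,5).
Cell (3,2) has only two open neighbours ((2,2) and (3,1)), so the path must pass straight through it: one of those is the cell it's entered from and the other is where it exits.
Route from (2,3): left to (2,2), down to (3,2), left to (3,1), 2× up (reaching (1,1)), 4× right (reaching (1,5)), down to (2,5), left to (2,4), down to (3,4), right to (3,5) — 13 moves in all.
Check: all 14 open cells covered.

(2,3) -> (2,2) -> (3,2) -> (3,1) -> (2,1) -> (1,1) -> (1,2) -> (1,3) -> (1,4) -> (1,5) -> (2,5) -> (2,4) -> (3,4) -> (3,5)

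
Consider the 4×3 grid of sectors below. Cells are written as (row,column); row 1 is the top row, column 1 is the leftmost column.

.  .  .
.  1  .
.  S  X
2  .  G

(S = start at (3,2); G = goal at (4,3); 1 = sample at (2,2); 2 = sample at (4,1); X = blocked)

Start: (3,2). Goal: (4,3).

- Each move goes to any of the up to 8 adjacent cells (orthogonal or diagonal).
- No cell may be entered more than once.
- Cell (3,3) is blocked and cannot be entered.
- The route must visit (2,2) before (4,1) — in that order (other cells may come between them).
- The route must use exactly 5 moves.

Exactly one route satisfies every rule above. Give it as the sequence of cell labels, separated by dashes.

The waypoints must appear in the order (2,2), (4,1), with no cell reused.
Route from (3,2): up 1 to (2,2), down-left 1 to (3,1), down 1 to (4,1), right 2 to (4,3) — 5 moves in all.
Check: order respected (1 at step 1, 2 at step 3); 5 moves as required.

(3,2) - (2,2) - (3,1) - (4,1) - (4,2) - (4,3)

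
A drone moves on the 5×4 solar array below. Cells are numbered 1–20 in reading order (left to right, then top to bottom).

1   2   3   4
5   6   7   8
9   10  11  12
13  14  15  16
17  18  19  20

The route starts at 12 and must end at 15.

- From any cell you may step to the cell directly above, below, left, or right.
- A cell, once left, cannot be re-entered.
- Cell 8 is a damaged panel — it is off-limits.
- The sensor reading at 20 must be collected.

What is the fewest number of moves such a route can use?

4

Any route passes through 20 somewhere between 12 and 15. Summing Manhattan distances along the two legs (12 → 20 → 15) gives a lower bound of 2 + 2 = 4 moves.
A route of 4 moves achieves this: 12 → 16 → 20 → 19 → 15.
Since 4 matches the lower bound, it is optimal.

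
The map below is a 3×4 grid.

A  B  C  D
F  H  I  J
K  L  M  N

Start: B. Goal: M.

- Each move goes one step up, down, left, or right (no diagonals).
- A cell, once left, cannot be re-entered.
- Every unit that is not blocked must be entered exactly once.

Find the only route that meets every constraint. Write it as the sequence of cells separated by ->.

Need to visit all 12 open cells exactly once, starting at B and ending at M.
Route from B: left 1 to A, down 2 to K, right 1 to L, up 1 to H, right 1 to I, up 1 to C, right 1 to D, down 2 to N, left 1 to M — 11 moves in all.
Check: all 12 open cells covered.

B -> A -> F -> K -> L -> H -> I -> C -> D -> J -> N -> M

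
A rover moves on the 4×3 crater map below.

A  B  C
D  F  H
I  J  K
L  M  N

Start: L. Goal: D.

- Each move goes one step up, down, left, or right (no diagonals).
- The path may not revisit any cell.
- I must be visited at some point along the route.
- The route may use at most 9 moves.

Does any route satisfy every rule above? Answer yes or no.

yes

One route that works: L → I → D.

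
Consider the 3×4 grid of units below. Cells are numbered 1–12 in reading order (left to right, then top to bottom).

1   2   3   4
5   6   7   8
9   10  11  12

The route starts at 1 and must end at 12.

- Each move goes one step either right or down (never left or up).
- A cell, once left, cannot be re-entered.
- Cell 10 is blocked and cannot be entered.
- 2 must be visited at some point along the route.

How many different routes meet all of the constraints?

5

A right/down-only route from 1 to 12 makes exactly 2 down-moves and 3 right-moves in some order.
With no other constraints that would be C(5,2) = 10 routes.
Split at 2 and multiply the segment counts (each segment already excludes blocked cells): 1→2: 1; 2→12: 5; product = 5.
That gives 5 routes.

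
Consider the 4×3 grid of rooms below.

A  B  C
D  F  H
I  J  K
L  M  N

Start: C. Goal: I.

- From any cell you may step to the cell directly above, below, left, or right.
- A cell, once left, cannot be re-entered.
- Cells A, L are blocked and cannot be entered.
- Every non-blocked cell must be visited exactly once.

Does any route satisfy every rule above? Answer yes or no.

no

Colour the cells like a checkerboard: each orthogonal step flips colour, so a Hamiltonian route alternates colours. Here there are 5 cells of one colour and 5 of the other, with start on the same colour as the goal — the counts and endpoints can't be arranged into an alternating sequence of length 10, so no Hamiltonian route exists.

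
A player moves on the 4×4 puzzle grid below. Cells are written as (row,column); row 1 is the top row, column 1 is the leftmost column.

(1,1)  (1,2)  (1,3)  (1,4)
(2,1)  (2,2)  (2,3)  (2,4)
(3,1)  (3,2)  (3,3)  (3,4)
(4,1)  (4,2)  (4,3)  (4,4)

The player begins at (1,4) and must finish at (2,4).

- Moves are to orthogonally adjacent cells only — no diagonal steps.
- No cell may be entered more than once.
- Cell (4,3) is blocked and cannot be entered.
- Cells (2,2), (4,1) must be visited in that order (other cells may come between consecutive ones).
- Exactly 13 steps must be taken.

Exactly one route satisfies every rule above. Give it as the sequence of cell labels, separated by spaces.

The waypoints must appear in the order (2,2), (4,1), with no cell reused.
Route from (1,4): left 1 to (1,3), down 1 to (2,3), left 1 to (2,2), up 1 to (1,2), left 1 to (1,1), down 3 to (4,1), right 1 to (4,2), up 1 to (3,2), right 2 to (3,4), up 1 to (2,4) — 13 moves in all.
Check: order respected ((2,2) at step 3, (4,1) at step 8); 13 moves as required.

(1,4) (1,3) (2,3) (2,2) (1,2) (1,1) (2,1) (3,1) (4,1) (4,2) (3,2) (3,3) (3,4) (2,4)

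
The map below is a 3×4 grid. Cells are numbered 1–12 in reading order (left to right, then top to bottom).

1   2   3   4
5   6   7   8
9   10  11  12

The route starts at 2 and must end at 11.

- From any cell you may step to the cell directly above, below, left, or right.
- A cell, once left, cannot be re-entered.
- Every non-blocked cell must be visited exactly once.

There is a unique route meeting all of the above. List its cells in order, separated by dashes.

2 - 1 - 5 - 9 - 10 - 6 - 7 - 3 - 4 - 8 - 12 - 11

Need to visit all 12 open cells exactly once, starting at 2 and ending at 11.
Route from 2: left 1 to 1, down 2 to 9, right 1 to 10, up 1 to 6, right 1 to 7, up 1 to 3, right 1 to 4, down 2 to 12, left 1 to 11 — 11 moves in all.
Check: all 12 open cells covered.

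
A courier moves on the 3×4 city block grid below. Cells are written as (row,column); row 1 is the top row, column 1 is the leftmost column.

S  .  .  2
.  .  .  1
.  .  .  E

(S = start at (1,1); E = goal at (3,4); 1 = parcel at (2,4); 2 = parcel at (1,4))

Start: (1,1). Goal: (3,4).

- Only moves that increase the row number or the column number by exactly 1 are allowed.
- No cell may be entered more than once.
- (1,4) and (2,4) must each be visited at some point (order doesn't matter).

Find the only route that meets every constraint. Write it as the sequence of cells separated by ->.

Moves only go right or down, so the column and row indices never decrease.
Route from (1,1): right 3 to (1,4), down 2 to (3,4) — 5 moves in all.
Check: all required cells visited.

(1,1) -> (1,2) -> (1,3) -> (1,4) -> (2,4) -> (3,4)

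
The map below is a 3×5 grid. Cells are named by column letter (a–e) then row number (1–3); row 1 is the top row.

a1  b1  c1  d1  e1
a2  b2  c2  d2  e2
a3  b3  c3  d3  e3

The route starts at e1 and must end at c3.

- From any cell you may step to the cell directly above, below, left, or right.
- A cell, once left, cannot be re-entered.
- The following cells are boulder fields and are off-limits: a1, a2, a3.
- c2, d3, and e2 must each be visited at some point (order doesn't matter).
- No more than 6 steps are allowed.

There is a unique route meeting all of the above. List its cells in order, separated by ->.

e1 -> e2 -> e3 -> d3 -> d2 -> c2 -> c3

Any route must reach c2, d3, and e2 and still end at c3 within 6 moves, so the order of the required stops is forced.
Route from e1: down 2 to e3, left 1 to d3, up 1 to d2, left 1 to c2, down 1 to c3 — 6 moves in all.
Check: all required cells visited; 6 ≤ 6 moves.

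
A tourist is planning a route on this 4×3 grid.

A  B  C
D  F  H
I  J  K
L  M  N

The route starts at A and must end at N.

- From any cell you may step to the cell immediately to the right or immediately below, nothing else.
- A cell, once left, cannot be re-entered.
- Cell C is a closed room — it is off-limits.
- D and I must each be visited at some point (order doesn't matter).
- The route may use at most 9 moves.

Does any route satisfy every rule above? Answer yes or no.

One route that works: A → D → I → L → M → N.

yes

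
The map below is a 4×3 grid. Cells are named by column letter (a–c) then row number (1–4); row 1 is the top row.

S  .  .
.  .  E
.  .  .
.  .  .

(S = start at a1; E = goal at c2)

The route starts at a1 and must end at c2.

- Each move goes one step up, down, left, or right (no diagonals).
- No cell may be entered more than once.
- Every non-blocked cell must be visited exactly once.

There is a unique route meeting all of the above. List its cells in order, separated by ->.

Need to visit all 12 open cells exactly once, starting at a1 and ending at c2.
Route from a1: down 3 to a4, right 2 to c4, up 1 to c3, left 1 to b3, up 2 to b1, right 1 to c1, down 1 to c2 — 11 moves in all.
Check: all 12 open cells covered.

a1 -> a2 -> a3 -> a4 -> b4 -> c4 -> c3 -> b3 -> b2 -> b1 -> c1 -> c2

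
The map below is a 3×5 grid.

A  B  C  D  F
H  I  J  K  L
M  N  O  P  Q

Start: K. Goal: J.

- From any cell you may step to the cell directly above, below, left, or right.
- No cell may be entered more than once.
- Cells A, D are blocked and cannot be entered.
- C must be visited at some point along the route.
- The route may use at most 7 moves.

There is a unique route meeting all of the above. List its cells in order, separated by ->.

The budget equals the shortest possible length, so every move has to be on a shortest route through the required cells.
Route from K: down 1 to P, left 2 to N, up 2 to B, right 1 to C, down 1 to J — 7 moves in all.
Check: all required cells visited; 7 ≤ 7 moves.

K -> P -> O -> N -> I -> B -> C -> J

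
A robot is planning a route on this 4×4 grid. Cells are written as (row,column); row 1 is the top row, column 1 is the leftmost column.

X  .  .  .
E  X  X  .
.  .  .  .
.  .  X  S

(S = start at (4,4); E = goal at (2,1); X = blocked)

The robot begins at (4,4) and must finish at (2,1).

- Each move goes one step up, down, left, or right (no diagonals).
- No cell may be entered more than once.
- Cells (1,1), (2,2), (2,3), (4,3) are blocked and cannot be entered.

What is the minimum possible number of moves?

The Manhattan distance from (4,4) to (2,1) is |4−2| + |4−1| = 5, so at least 5 moves are needed.
A route of 5 moves achieves this: (4,4) → (3,4) → (3,3) → (3,2) → (3,1) → (2,1).
Since 5 matches the lower bound, it is optimal.

5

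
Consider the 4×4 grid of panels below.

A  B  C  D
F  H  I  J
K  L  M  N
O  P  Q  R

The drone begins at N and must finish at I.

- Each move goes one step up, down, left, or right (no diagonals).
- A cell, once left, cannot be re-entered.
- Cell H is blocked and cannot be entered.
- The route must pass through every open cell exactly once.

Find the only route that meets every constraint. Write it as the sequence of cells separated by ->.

Need to visit all 15 open cells exactly once, starting at N and ending at I.
Route from N: down 1 to R, left 1 to Q, up 1 to M, left 1 to L, down 1 to P, left 1 to O, up 3 to A, right 3 to D, down 1 to J, left 1 to I — 14 moves in all.
Check: all 15 open cells covered.

N -> R -> Q -> M -> L -> P -> O -> K -> F -> A -> B -> C -> D -> J -> I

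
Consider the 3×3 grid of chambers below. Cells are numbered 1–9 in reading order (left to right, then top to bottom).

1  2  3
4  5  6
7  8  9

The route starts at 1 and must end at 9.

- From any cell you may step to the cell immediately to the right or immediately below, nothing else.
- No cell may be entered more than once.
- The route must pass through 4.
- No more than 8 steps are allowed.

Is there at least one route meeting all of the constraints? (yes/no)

yes

One route that works: 1 → 4 → 7 → 8 → 9.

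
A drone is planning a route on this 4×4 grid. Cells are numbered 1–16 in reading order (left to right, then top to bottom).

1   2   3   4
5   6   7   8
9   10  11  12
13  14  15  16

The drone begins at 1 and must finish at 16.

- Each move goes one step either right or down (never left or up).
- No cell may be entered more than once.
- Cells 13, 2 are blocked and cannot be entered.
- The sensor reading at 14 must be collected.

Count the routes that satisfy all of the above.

2

A right/down-only route from 1 to 16 makes exactly 3 down-moves and 3 right-moves in some order.
With no other constraints that would be C(6,3) = 20 routes.
Split at 14 and multiply the segment counts (each segment already excludes blocked cells): 1→14: 2; 14→16: 1; product = 2.
That gives 2 routes.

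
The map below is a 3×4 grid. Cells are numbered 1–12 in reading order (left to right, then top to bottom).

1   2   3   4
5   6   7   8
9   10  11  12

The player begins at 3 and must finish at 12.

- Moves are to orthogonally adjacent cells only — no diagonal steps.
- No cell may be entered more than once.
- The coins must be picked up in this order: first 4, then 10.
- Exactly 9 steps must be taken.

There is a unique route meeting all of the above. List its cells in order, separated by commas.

3, 4, 8, 7, 6, 5, 9, 10, 11, 12

The waypoints must appear in the order 4, 10, with no cell reused.
Route from 3: right to 4, down to 8, 3× left (reaching 5), down to 9, 3× right (reaching 12) — 9 moves in all.
Check: order respected (4 at step 1, 10 at step 7); 9 moves as required.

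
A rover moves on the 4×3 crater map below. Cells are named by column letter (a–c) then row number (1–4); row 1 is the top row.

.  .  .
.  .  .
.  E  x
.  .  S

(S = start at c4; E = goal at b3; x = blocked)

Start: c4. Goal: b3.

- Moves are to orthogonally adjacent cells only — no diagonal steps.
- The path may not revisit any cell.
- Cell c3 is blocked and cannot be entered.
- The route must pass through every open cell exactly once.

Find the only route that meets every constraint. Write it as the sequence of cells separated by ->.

Need to visit all 11 open cells exactly once, starting at c4 and ending at b3.
Cell c1 has only two open neighbours (c2 and b1), so the path must pass straight through it: one of those is the cell it's entered from and the other is where it exits.
Route from c4: 2× left (reaching a4), 3× up (reaching a1), 2× right (reaching c1), down to c2, left to b2, down to b3 — 10 moves in all.
Check: all 11 open cells covered.

c4 -> b4 -> a4 -> a3 -> a2 -> a1 -> b1 -> c1 -> c2 -> b2 -> b3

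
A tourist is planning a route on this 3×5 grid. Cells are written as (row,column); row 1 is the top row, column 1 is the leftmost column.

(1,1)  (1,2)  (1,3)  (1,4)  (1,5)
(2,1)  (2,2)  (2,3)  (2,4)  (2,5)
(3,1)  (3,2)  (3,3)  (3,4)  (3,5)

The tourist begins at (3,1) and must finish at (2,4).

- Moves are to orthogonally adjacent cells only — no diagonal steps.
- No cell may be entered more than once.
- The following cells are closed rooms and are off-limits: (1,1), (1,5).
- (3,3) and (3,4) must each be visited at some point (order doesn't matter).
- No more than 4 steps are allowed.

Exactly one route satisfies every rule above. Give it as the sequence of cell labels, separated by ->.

Any route must reach (3,3) and (3,4) and still end at (2,4) within 4 moves, so the order of the required stops is forced.
Route from (3,1): right 3 to (3,4), up 1 to (2,4) — 4 moves in all.
Check: all required cells visited; 4 ≤ 4 moves.

(3,1) -> (3,2) -> (3,3) -> (3,4) -> (2,4)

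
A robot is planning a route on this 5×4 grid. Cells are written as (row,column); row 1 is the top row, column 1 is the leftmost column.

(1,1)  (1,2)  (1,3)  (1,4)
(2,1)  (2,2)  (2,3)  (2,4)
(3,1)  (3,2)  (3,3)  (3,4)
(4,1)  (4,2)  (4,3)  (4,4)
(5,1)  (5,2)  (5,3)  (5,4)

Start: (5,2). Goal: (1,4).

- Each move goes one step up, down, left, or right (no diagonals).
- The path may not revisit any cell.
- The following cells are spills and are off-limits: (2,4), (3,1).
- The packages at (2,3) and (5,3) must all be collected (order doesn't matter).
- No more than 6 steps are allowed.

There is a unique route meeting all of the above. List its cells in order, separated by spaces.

The 6-move cap with required stops at (2,3), (5,3) leaves no slack for detours.
Route from (5,2): right to (5,3), 4× up (reaching (1,3)), right to (1,4) — 6 moves in all.
Check: all required cells visited; 6 ≤ 6 moves.

(5,2) (5,3) (4,3) (3,3) (2,3) (1,3) (1,4)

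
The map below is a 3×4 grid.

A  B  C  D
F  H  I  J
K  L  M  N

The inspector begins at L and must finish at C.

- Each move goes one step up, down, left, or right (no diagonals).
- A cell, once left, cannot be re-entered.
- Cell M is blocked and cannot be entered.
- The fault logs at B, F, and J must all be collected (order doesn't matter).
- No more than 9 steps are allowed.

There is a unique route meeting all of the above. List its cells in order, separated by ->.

The 9-move cap with required stops at B, F, J leaves no slack for detours.
Route from L: left 1 to K, up 2 to A, right 1 to B, down 1 to H, right 2 to J, up 1 to D, left 1 to C — 9 moves in all.
Check: all required cells visited; 9 ≤ 9 moves.

L -> K -> F -> A -> B -> H -> I -> J -> D -> C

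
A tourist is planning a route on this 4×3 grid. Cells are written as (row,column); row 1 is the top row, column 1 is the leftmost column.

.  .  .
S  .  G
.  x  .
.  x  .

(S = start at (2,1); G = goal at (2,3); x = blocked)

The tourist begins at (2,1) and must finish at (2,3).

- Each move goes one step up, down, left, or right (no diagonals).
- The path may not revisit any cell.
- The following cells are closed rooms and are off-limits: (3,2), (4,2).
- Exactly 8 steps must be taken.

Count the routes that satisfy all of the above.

0

Need simple routes of exactly 8 moves from (2,1) to (2,3) (Manhattan distance 2, so 3 moves are spent on a detour and 3 undoing it).
No route satisfies every constraint, so the count is 0.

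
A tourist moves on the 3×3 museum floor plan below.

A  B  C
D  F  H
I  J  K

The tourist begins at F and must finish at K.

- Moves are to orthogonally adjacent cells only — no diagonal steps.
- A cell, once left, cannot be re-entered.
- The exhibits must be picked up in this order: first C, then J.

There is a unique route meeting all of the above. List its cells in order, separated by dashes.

F - H - C - B - A - D - I - J - K

The waypoints must appear in the order C, J, with no cell reused.
Route from F: right 1 to H, up 1 to C, left 2 to A, down 2 to I, right 2 to K — 8 moves in all.
Check: order respected (C at step 2, J at step 7).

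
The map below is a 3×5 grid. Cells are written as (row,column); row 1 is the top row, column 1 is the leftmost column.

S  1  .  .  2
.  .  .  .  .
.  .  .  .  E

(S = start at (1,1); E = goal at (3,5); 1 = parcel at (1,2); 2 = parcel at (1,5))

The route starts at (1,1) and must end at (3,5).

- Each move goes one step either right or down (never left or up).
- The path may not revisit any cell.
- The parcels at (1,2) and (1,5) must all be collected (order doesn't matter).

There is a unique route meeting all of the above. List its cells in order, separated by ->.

Moves only go right or down, so the column and row indices never decrease.
Route from (1,1): right 4 to (1,5), down 2 to (3,5) — 6 moves in all.
Check: all required cells visited.

(1,1) -> (1,2) -> (1,3) -> (1,4) -> (1,5) -> (2,5) -> (3,5)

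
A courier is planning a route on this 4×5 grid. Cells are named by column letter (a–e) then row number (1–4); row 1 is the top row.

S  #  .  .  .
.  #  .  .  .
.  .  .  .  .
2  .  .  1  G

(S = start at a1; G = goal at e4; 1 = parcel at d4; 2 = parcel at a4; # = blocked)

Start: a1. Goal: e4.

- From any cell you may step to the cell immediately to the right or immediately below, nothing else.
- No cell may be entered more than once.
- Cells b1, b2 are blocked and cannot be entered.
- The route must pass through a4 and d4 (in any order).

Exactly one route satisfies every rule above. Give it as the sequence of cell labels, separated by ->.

Moves only go right or down, so the column and row indices never decrease.
Route from a1: down 3 to a4, right 4 to e4 — 7 moves in all.
Check: all required cells visited.

a1 -> a2 -> a3 -> a4 -> b4 -> c4 -> d4 -> e4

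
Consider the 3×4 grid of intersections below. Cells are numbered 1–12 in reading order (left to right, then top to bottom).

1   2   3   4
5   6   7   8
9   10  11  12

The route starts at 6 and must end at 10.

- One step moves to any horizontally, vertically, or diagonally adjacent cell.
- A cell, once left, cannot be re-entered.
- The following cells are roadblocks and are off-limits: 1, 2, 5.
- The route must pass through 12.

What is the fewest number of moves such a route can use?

Any route passes through 12 somewhere between 6 and 10. Summing Chebyshev distances along the two legs (6 → 12 → 10) gives a lower bound of 2 + 2 = 4 moves.
A route of 4 moves achieves this: 6 → 7 → 12 → 11 → 10.
Since 4 matches the lower bound, it is optimal.

4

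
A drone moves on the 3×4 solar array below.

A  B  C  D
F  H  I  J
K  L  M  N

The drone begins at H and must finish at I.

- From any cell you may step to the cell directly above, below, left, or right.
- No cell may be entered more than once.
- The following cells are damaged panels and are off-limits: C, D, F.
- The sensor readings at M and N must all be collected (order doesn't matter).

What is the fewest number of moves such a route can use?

Any route passes through M and N in some order between H and I. Summing Manhattan distances along each leg and taking the cheapest ordering (H → M → N → I) gives a lower bound of 2 + 1 + 2 = 5 moves.
A route of 5 moves achieves this: H → L → M → N → J → I.
Since 5 matches the lower bound, it is optimal.

5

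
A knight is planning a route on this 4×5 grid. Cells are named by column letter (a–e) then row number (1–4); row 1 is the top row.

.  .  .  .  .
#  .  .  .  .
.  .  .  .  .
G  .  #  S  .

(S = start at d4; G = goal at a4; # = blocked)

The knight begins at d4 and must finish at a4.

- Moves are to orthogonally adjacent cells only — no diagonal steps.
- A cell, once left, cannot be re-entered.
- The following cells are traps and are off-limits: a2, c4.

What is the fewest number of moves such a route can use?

The Manhattan distance from d4 to a4 is |4−4| + |4−1| = 3, so at least 3 moves are needed.
That bound ignores the blocked cells. Measuring each leg by the fewest moves that actually steer around them (d4→a4: 5) raises the lower bound to 5.
A route of 5 moves exists: d4 → d3 → c3 → b3 → b4 → a4.
Since 5 matches that lower bound, it is optimal.

5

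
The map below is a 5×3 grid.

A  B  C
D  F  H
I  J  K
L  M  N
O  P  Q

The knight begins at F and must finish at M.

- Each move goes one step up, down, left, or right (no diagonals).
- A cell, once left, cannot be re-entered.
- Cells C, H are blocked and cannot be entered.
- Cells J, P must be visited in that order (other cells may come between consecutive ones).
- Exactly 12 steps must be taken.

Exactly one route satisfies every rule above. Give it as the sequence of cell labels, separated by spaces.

The waypoints must appear in the order J, P, with no cell reused.
Route from F: up 1 to B, left 1 to A, down 2 to I, right 2 to K, down 2 to Q, left 2 to O, up 1 to L, right 1 to M — 12 moves in all.
Check: order respected (J at step 5, P at step 9); 12 moves as required.

F B A D I J K N Q P O L M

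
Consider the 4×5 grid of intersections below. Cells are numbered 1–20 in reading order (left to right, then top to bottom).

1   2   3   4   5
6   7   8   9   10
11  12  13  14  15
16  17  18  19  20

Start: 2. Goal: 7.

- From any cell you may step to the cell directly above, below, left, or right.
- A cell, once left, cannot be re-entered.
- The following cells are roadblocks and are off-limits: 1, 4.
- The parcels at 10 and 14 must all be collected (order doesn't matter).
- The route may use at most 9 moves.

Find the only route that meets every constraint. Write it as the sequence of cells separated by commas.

2, 3, 8, 9, 10, 15, 14, 13, 12, 7

The budget equals the shortest possible length, so every move has to be on a shortest route through the required cells.
Route from 2: right to 3, down to 8, 2× right (reaching 10), down to 15, 3× left (reaching 12), up to 7 — 9 moves in all.
Check: all required cells visited; 9 ≤ 9 moves.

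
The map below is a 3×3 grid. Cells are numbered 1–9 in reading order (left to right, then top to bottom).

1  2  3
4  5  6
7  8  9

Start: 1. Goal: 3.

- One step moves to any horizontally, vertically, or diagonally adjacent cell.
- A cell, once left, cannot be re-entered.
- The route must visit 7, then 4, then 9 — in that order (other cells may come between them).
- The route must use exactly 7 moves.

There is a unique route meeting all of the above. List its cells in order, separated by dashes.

The waypoints must appear in the order 7, 4, 9, with no cell reused.
Route from 1: down-right to 5, down-left to 7, up to 4, down-right to 8, right to 9, 2× up (reaching 3) — 7 moves in all.
Check: order respected (7 at step 2, 4 at step 3, 9 at step 5); 7 moves as required.

1 - 5 - 7 - 4 - 8 - 9 - 6 - 3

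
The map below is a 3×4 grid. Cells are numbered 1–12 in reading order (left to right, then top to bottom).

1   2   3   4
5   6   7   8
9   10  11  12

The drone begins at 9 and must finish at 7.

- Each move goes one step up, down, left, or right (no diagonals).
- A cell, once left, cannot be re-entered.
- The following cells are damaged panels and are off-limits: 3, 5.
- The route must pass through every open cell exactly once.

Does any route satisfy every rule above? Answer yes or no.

no

Cell 1 has only one open neighbour but is neither the start nor the goal, so a Hamiltonian route would have to both enter and leave it through the same neighbour — impossible without revisiting.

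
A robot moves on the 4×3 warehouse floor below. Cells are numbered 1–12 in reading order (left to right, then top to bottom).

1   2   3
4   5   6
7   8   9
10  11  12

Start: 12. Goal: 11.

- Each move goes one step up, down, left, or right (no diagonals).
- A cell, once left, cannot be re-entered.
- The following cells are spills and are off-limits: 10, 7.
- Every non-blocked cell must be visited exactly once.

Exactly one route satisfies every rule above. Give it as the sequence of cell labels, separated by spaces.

Need to visit all 10 open cells exactly once, starting at 12 and ending at 11.
Cell 4 has only two open neighbours (1 and 5), so the path must pass straight through it: one of those is the cell it's entered from and the other is where it exits.
Route from 12: 3× up (reaching 3), 2× left (reaching 1), down to 4, right to 5, 2× down (reaching 11) — 9 moves in all.
Check: all 10 open cells covered.

12 9 6 3 2 1 4 5 8 11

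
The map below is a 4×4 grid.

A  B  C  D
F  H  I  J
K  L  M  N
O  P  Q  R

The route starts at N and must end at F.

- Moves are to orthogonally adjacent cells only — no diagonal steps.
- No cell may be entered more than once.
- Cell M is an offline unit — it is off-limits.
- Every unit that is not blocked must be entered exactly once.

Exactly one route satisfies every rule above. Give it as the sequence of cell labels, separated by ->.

Need to visit all 15 open cells exactly once, starting at N and ending at F.
Cell R has only two open neighbours (N and Q), so the path must pass straight through it: one of those is the cell it's entered from and the other is where it exits.
Route from N: down to R, 3× left (reaching O), up to K, right to L, up to H, 2× right (reaching J), up to D, 3× left (reaching A), down to F — 14 moves in all.
Check: all 15 open cells covered.

N -> R -> Q -> P -> O -> K -> L -> H -> I -> J -> D -> C -> B -> A -> F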